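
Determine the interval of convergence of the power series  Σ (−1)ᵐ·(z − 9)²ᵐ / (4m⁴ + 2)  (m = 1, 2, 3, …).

[8, 10]

The ratio of consecutive coefficients is (4m⁴ + 2)/(4(m+1)⁴ + 2) → 1.
Successive powers of (z − 9) differ by 2, so the series converges when |z − 9|² · 1 < 1, i.e. |z − 9| < √(1) = 1. So R = 1.
At z = 10: absolute convergence follows by limit comparison with Σ 1/m⁴.
Check z = 8: the terms are on the order of 1/m⁴, so the series converges absolutely by comparison with the p-series (p = 4 > 1).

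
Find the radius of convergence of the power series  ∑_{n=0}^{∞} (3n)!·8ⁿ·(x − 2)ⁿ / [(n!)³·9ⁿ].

By the ratio test, |a_{n+1}/a_n| = (3n+1)·(3n+2)·(3n+3)/(n+1)³ · 8/9 → 24.
Hence the series converges for |x − 2| < 1/(24) = 1/24, so the radius of convergence is 1/24.

R = 1/24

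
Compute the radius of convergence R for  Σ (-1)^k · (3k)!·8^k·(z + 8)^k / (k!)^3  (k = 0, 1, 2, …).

R = 1/216

The ratio of consecutive coefficients is (3k+1)·(3k+2)·(3k+3)/(k+1)³ · 8 → 216.
The series converges when 216 · |z + 8| < 1, giving R = 1/216.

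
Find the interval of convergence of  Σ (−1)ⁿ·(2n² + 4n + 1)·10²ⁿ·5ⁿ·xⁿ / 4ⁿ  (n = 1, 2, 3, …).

(-1/125, 1/125)

By the ratio test, |a_{n+1}/a_n| = [(2(n+1)² + 4(n+1) + 1)/(2n² + 4n + 1)] · 100·5/4 → 125.
Hence the series converges for |x| < 1/(125) = 1/125, so the radius of convergence is 1/125.
When x = 1/125, the n-th term does not approach 0; divergence by the term test.
Endpoint x = -1/125: the n-th term does not approach 0; divergence by the term test.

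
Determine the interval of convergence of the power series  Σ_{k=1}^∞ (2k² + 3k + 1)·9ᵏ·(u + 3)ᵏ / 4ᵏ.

By the ratio test, |a_{k+1}/a_k| = [(2(k+1)² + 3(k+1) + 1)/(2k² + 3k + 1)] · 9/4 → 9/4.
Hence the series converges for |u + 3| < 1/(9/4) = 4/9, so the radius of convergence is 4/9.
Endpoint u = -23/9: the terms have absolute value of order k², which does not tend to 0, so the series diverges by the divergence test.
Endpoint u = -31/9: the terms do not tend to 0, so the series diverges.

(-31/9, -23/9)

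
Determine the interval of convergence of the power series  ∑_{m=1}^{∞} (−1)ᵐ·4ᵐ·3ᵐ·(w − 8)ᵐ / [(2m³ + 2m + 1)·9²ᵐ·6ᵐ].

The ratio of consecutive coefficients is [(2m³ + 2m + 1)/(2(m+1)³ + 2(m+1) + 1)] · 4·3/(81·6) → 2/81.
Convergence for |w − 8| · 2/81 < 1, i.e. |w − 8| < 81/2. So R = 81/2.
Check w = 97/2: the terms are on the order of 1/m³, so the series converges absolutely by comparison with the p-series (p = 3 > 1).
Check w = -65/2: the series is dominated by a constant times Σ 1/m³, which converges (p = 3 > 1).

[-65/2, 97/2]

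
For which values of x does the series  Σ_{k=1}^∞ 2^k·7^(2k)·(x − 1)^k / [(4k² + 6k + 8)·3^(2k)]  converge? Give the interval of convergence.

Ratio test: |a_{k+1}/a_k| = [(4k² + 6k + 8)/(4(k+1)² + 6(k+1) + 8)] · 2·49/9 → 98/9 as k → ∞.
Thus R = 1/(98/9) = 9/98.
At x = 107/98: absolute convergence follows by limit comparison with Σ 1/k².
Check x = 89/98: the series is dominated by a constant times Σ 1/k², which converges (p = 2 > 1).

[89/98, 107/98]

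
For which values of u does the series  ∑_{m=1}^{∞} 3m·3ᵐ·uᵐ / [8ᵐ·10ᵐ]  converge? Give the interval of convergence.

(-80/3, 80/3)

By the ratio test, |a_{m+1}/a_m| = [3(m+1)/3m] · 3/(8·10) → 3/80.
The series converges when 3/80 · |u| < 1, giving R = 80/3.
Check u = 80/3: the terms do not tend to 0, so the series diverges.
When u = -80/3, the m-th term does not approach 0; divergence by the term test.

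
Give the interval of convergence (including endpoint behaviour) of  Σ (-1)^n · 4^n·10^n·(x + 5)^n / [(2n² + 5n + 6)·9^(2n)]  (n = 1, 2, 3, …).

By the ratio test, |a_{n+1}/a_n| = [(2n² + 5n + 6)/(2(n+1)² + 5(n+1) + 6)] · 4·10/81 → 40/81.
Thus R = 1/(40/81) = 81/40.
When x = -119/40, absolute convergence follows by limit comparison with Σ 1/n².
Endpoint x = -281/40: absolute convergence follows by limit comparison with Σ 1/n².

[-281/40, -119/40]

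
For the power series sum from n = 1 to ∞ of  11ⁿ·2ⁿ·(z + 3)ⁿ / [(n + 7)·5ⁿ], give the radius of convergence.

The ratio of consecutive coefficients is [(n + 7)/((n+1) + 7)] · 11·2/5 → 22/5.
Thus R = 1/(22/5) = 5/22.

R = 5/22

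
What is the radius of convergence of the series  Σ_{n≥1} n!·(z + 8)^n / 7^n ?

The ratio of consecutive coefficients is (n+1) · 1/7 → ∞.
Since the ratio → ∞, the series diverges for every z ≠ -8, and R = 0.

R = 0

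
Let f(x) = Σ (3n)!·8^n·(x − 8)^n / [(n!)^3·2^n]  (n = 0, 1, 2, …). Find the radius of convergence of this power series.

The ratio of consecutive coefficients is (3n+1)·(3n+2)·(3n+3)/(n+1)³ · 8/2 → 108.
Thus R = 1/(108) = 1/108.

R = 1/108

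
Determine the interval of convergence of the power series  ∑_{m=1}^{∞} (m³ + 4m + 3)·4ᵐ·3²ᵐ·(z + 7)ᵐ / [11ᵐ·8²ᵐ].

The ratio of consecutive coefficients is [((m+1)³ + 4(m+1) + 3)/(m³ + 4m + 3)] · 4·9/(11·64) → 9/176.
Thus R = 1/(9/176) = 176/9.
Endpoint z = 113/9: the terms have absolute value of order m³, which does not tend to 0, so the series diverges by the divergence test.
When z = -239/9, the terms do not tend to 0, so the series diverges.

(-239/9, 113/9)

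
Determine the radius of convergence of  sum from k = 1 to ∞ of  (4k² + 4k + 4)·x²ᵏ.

R = 1

The ratio of consecutive coefficients is (4(k+1)² + 4(k+1) + 4)/(4k² + 4k + 4) → 1.
Successive powers of x differ by 2, so the series converges when |x|² · 1 < 1, i.e. |x| < √(1) = 1. So R = 1.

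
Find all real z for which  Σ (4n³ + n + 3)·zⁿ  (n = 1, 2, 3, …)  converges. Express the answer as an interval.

Ratio test: |a_{n+1}/a_n| = (4(n+1)³ + (n+1) + 3)/(4n³ + n + 3) → 1 as n → ∞.
Convergence for |z| < 1, so R = 1.
When z = 1, the n-th term does not approach 0; divergence by the term test.
Check z = -1: the n-th term does not approach 0; divergence by the term test.

(-1, 1)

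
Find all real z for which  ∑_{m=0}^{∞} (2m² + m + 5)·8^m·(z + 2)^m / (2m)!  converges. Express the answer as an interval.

Ratio test: |a_{m+1}/a_m| = (2(m+1)² + (m+1) + 5)/(2m² + m + 5) · 8 · 1/[(2m+1)·(2m+2)] → 0 as m → ∞.
The ratio tends to 0 regardless of z, hence R = ∞.

(−∞, ∞)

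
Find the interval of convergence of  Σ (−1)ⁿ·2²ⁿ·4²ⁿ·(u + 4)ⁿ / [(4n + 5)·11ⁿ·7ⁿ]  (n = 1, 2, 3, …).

The ratio of consecutive coefficients is [(4n + 5)/(4(n+1) + 5)] · 4·16/(11·7) → 64/77.
Convergence for |u + 4| · 64/77 < 1, i.e. |u + 4| < 77/64. So R = 77/64.
When u = -179/64, an alternating series whose terms decrease to 0 in absolute value, so it converges by the Leibniz criterion.
Endpoint u = -333/64: the terms behave like c/n; limit comparison with the harmonic series gives divergence.

(-333/64, -179/64]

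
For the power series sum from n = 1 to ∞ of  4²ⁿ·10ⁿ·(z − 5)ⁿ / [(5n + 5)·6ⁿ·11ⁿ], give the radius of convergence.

R = 33/80

Apply the ratio test: |a_{n+1}| / |a_n| = [(5n + 5)/(5(n+1) + 5)] · 16·10/(6·11), which tends to 80/33 as n → ∞.
Hence the series converges for |z − 5| < 1/(80/33) = 33/80, so the radius of convergence is 33/80.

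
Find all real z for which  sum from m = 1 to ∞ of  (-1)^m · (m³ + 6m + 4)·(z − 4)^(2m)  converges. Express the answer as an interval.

(3, 5)

Ratio test: |a_{m+1}/a_m| = ((m+1)³ + 6(m+1) + 4)/(m³ + 6m + 4) → 1 as m → ∞.
Since the exponent of (z − 4) increases by 2 each term, convergence requires |z − 4|² < 1, hence R = 1.
At z = 5: the terms do not tend to 0, so the series diverges.
Check z = 3: the m-th term does not approach 0; divergence by the term test.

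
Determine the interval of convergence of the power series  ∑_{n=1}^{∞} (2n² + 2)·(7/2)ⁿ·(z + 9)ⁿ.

The ratio of consecutive coefficients is [(2(n+1)² + 2)/(2n² + 2)] · 7/2 → 7/2.
The series converges when 7/2 · |z + 9| < 1, giving R = 2/7.
Check z = -61/7: the terms have absolute value of order n², which does not tend to 0, so the series diverges by the divergence test.
When z = -65/7, the terms do not tend to 0, so the series diverges.

(-65/7, -61/7)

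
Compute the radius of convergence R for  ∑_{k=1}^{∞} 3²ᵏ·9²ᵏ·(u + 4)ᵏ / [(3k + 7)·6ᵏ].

The ratio of consecutive coefficients is [(3k + 7)/(3(k+1) + 7)] · 9·81/6 → 243/2.
Thus R = 1/(243/2) = 2/243.

R = 2/243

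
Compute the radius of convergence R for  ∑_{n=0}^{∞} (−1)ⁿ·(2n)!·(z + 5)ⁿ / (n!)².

Apply the ratio test: |a_{n+1}| / |a_n| = (2n+1)·(2n+2)/(n+1)², which tends to 4 as n → ∞.
Thus R = 1/(4) = 1/4.

R = 1/4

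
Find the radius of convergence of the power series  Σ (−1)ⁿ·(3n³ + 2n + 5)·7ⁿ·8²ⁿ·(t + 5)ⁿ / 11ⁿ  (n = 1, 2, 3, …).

R = 11/448

By the ratio test, |a_{n+1}/a_n| = [(3(n+1)³ + 2(n+1) + 5)/(3n³ + 2n + 5)] · 7·64/11 → 448/11.
Convergence for |t + 5| · 448/11 < 1, i.e. |t + 5| < 11/448. So R = 11/448.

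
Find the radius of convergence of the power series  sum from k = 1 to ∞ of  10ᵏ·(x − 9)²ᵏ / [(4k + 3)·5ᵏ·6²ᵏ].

The ratio of consecutive coefficients is [(4k + 3)/(4(k+1) + 3)] · 10/(5·36) → 1/18.
Successive powers of (x − 9) differ by 2, so the series converges when |x − 9|² · 1/18 < 1, i.e. |x − 9| < √(18). So R = 3√2.

R = 3√2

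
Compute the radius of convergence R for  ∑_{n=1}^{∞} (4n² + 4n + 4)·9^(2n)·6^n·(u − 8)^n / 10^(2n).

R = 50/243

Apply the ratio test: |a_{n+1}| / |a_n| = [(4(n+1)² + 4(n+1) + 4)/(4n² + 4n + 4)] · 81·6/100, which tends to 243/50 as n → ∞.
Convergence for |u − 8| · 243/50 < 1, i.e. |u − 8| < 50/243. So R = 50/243.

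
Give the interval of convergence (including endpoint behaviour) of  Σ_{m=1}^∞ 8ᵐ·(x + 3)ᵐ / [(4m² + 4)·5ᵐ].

[-29/8, -19/8]

Apply the ratio test: |a_{m+1}| / |a_m| = [(4m² + 4)/(4(m+1)² + 4)] · 8/5, which tends to 8/5 as m → ∞.
The series converges when 8/5 · |x + 3| < 1, giving R = 5/8.
Endpoint x = -19/8: the series is dominated by a constant times Σ 1/m², which converges (p = 2 > 1).
At x = -29/8: absolute convergence follows by limit comparison with Σ 1/m².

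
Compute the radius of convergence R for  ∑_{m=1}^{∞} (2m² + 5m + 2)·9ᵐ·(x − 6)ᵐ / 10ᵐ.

Apply the ratio test: |a_{m+1}| / |a_m| = [(2(m+1)² + 5(m+1) + 2)/(2m² + 5m + 2)] · 9/10, which tends to 9/10 as m → ∞.
Thus R = 1/(9/10) = 10/9.

R = 10/9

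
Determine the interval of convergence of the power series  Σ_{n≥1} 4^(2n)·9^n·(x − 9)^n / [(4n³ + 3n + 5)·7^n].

[1289/144, 1303/144]

Apply the ratio test: |a_{n+1}| / |a_n| = [(4n³ + 3n + 5)/(4(n+1)³ + 3(n+1) + 5)] · 16·9/7, which tends to 144/7 as n → ∞.
Convergence for |x − 9| · 144/7 < 1, i.e. |x − 9| < 7/144. So R = 7/144.
When x = 1303/144, absolute convergence follows by limit comparison with Σ 1/n³.
Check x = 1289/144: the series is dominated by a constant times Σ 1/n³, which converges (p = 3 > 1).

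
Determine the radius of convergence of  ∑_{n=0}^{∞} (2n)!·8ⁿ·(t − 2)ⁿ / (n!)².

R = 1/32

The ratio of consecutive coefficients is (2n+1)·(2n+2)/(n+1)² · 8 → 32.
The series converges when 32 · |t − 2| < 1, giving R = 1/32.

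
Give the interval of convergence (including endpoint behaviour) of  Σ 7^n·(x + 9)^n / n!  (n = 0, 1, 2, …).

(−∞, ∞)

The ratio of consecutive coefficients is 7 · 1/(n+1) → 0.
Since the limit is 0 < 1 for every x, the series converges on all of ℝ and R = ∞.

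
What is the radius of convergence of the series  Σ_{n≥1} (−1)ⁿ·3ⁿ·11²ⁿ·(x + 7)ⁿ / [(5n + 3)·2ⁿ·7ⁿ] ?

R = 14/363

By the ratio test, |a_{n+1}/a_n| = [(5n + 3)/(5(n+1) + 3)] · 3·121/(2·7) → 363/14.
Convergence for |x + 7| · 363/14 < 1, i.e. |x + 7| < 14/363. So R = 14/363.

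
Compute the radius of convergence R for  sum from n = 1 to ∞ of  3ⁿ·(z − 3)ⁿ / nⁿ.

By the Cauchy root test, |a_n|^(1/n) = 3/n → 0.
Since the n-th root of |a_n| tends to 0, the series converges for all real z; R = ∞.

R = ∞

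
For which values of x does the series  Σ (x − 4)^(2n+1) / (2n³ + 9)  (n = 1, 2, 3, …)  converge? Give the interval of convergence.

[3, 5]

Ratio test: |a_{n+1}/a_n| = (2n³ + 9)/(2(n+1)³ + 9) → 1 as n → ∞.
Since the exponent of (x − 4) increases by 2 each term, convergence requires |x − 4|² < 1, hence R = 1.
Check x = 5: the terms are on the order of 1/n³, so the series converges absolutely by comparison with the p-series (p = 3 > 1).
Check x = 3: absolute convergence follows by limit comparison with Σ 1/n³.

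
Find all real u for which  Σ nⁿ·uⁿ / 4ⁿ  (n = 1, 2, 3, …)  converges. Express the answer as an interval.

Applying the root test, |a_n|^(1/n) = n/4 → ∞.
The root grows without bound, so R = 0 (convergence only at u = 0).

{0}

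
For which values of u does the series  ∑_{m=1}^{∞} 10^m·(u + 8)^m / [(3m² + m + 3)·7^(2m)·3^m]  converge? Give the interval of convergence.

Apply the ratio test: |a_{m+1}| / |a_m| = [(3m² + m + 3)/(3(m+1)² + (m+1) + 3)] · 10/(49·3), which tends to 10/147 as m → ∞.
Thus R = 1/(10/147) = 147/10.
Endpoint u = 67/10: the series is dominated by a constant times Σ 1/m², which converges (p = 2 > 1).
Check u = -227/10: the series is dominated by a constant times Σ 1/m², which converges (p = 2 > 1).

[-227/10, 67/10]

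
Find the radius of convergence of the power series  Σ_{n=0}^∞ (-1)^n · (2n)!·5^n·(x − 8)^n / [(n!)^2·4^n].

Apply the ratio test: |a_{n+1}| / |a_n| = (2n+1)·(2n+2)/(n+1)² · 5/4, which tends to 5 as n → ∞.
Thus R = 1/(5) = 1/5.

R = 1/5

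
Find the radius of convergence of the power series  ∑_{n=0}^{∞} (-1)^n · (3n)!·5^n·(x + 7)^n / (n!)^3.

Ratio test: |a_{n+1}/a_n| = (3n+1)·(3n+2)·(3n+3)/(n+1)³ · 5 → 135 as n → ∞.
The series converges when 135 · |x + 7| < 1, giving R = 1/135.

R = 1/135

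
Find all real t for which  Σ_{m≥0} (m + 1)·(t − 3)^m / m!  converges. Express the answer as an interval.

(−∞, ∞)

Apply the ratio test: |a_{m+1}| / |a_m| = ((m+1) + 1)/(m + 1) · 1/(m+1), which tends to 0 as m → ∞.
The limit is 0, so the series converges for all t; R = ∞.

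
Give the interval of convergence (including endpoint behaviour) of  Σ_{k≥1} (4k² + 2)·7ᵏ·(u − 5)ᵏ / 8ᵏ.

(27/7, 43/7)

The ratio of consecutive coefficients is [(4(k+1)² + 2)/(4k² + 2)] · 7/8 → 7/8.
Convergence for |u − 5| · 7/8 < 1, i.e. |u − 5| < 8/7. So R = 8/7.
Check u = 43/7: the terms have absolute value of order k², which does not tend to 0, so the series diverges by the divergence test.
When u = 27/7, the terms have absolute value of order k², which does not tend to 0, so the series diverges by the divergence test.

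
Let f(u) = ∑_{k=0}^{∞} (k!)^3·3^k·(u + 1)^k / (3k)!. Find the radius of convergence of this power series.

R = 9

Ratio test: |a_{k+1}/a_k| = (k+1)³/[(3k+1)·(3k+2)·(3k+3)] · 3 → 1/9 as k → ∞.
Hence the series converges for |u + 1| < 1/(1/9) = 9, so the radius of convergence is 9.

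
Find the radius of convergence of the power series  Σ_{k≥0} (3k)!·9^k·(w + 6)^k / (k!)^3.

R = 1/243

Ratio test: |a_{k+1}/a_k| = (3k+1)·(3k+2)·(3k+3)/(k+1)³ · 9 → 243 as k → ∞.
Convergence for |w + 6| · 243 < 1, i.e. |w + 6| < 1/243. So R = 1/243.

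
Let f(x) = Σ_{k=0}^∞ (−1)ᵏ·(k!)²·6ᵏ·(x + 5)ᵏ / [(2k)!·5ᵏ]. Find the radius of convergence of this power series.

The ratio of consecutive coefficients is (k+1)²/[(2k+1)·(2k+2)] · 6/5 → 3/10.
Hence the series converges for |x + 5| < 1/(3/10) = 10/3, so the radius of convergence is 10/3.

R = 10/3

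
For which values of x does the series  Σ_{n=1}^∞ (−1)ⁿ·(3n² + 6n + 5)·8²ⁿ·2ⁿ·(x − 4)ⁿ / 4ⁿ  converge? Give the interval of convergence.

The ratio of consecutive coefficients is [(3(n+1)² + 6(n+1) + 5)/(3n² + 6n + 5)] · 64·2/4 → 32.
Convergence for |x − 4| · 32 < 1, i.e. |x − 4| < 1/32. So R = 1/32.
Check x = 129/32: the terms have absolute value of order n², which does not tend to 0, so the series diverges by the divergence test.
Endpoint x = 127/32: the terms do not tend to 0, so the series diverges.

(127/32, 129/32)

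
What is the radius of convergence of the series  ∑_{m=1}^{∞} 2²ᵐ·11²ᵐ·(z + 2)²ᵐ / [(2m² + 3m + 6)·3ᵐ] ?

Ratio test: |a_{m+1}/a_m| = [(2m² + 3m + 6)/(2(m+1)² + 3(m+1) + 6)] · 4·121/3 → 484/3 as m → ∞.
Writing y = (z + 2)², the series in y has radius 3/484, so |z + 2| < √(3/484) and R = √3/22.

R = √3/22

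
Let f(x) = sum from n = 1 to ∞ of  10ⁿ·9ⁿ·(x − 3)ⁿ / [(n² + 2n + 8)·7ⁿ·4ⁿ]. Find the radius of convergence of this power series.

R = 14/45

Apply the ratio test: |a_{n+1}| / |a_n| = [(n² + 2n + 8)/((n+1)² + 2(n+1) + 8)] · 10·9/(7·4), which tends to 45/14 as n → ∞.
Thus R = 1/(45/14) = 14/45.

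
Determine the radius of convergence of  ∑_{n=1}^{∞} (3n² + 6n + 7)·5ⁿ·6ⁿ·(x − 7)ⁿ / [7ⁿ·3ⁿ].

Apply the ratio test: |a_{n+1}| / |a_n| = [(3(n+1)² + 6(n+1) + 7)/(3n² + 6n + 7)] · 5·6/(7·3), which tends to 10/7 as n → ∞.
Thus R = 1/(10/7) = 7/10.

R = 7/10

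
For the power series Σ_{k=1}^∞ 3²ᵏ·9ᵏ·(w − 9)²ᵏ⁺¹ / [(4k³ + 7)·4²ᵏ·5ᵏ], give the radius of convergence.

The ratio of consecutive coefficients is [(4k³ + 7)/(4(k+1)³ + 7)] · 9·9/(16·5) → 81/80.
Writing y = (w − 9)², the series in y has radius 80/81, so |w − 9| < √(80/81) and R = 4√5/9.

R = 4√5/9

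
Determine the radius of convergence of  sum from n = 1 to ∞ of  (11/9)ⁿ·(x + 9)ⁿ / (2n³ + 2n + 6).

Apply the ratio test: |a_{n+1}| / |a_n| = [(2n³ + 2n + 6)/(2(n+1)³ + 2(n+1) + 6)] · 11/9, which tends to 11/9 as n → ∞.
The series converges when 11/9 · |x + 9| < 1, giving R = 9/11.

R = 9/11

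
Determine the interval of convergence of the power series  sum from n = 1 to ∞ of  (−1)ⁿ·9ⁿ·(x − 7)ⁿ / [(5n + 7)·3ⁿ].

(20/3, 22/3]

Apply the ratio test: |a_{n+1}| / |a_n| = [(5n + 7)/(5(n+1) + 7)] · 9/3, which tends to 3 as n → ∞.
The series converges when 3 · |x − 7| < 1, giving R = 1/3.
At x = 22/3: an alternating series whose terms decrease to 0 in absolute value, so it converges by the Leibniz criterion.
At x = 20/3: comparison with the harmonic series Σ 1/n shows the series diverges.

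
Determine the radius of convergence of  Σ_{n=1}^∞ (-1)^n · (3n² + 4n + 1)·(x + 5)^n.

Apply the ratio test: |a_{n+1}| / |a_n| = (3(n+1)² + 4(n+1) + 1)/(3n² + 4n + 1), which tends to 1 as n → ∞.
So the series converges when |x + 5| < 1 and diverges when |x + 5| > 1; R = 1.

R = 1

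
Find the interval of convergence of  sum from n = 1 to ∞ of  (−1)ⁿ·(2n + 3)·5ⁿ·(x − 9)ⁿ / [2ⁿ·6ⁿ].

Apply the ratio test: |a_{n+1}| / |a_n| = [(2(n+1) + 3)/(2n + 3)] · 5/(2·6), which tends to 5/12 as n → ∞.
The series converges when 5/12 · |x − 9| < 1, giving R = 12/5.
When x = 57/5, the terms have absolute value of order n, which does not tend to 0, so the series diverges by the divergence test.
Endpoint x = 33/5: the terms do not tend to 0, so the series diverges.

(33/5, 57/5)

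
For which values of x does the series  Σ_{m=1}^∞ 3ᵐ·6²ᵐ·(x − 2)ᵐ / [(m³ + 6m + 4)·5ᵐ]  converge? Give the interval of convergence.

[211/108, 221/108]

Apply the ratio test: |a_{m+1}| / |a_m| = [(m³ + 6m + 4)/((m+1)³ + 6(m+1) + 4)] · 3·36/5, which tends to 108/5 as m → ∞.
Convergence for |x − 2| · 108/5 < 1, i.e. |x − 2| < 5/108. So R = 5/108.
When x = 221/108, absolute convergence follows by limit comparison with Σ 1/m³.
When x = 211/108, absolute convergence follows by limit comparison with Σ 1/m³.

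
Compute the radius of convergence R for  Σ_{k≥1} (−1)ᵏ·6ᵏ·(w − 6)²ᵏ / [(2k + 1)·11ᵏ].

Ratio test: |a_{k+1}/a_k| = [(2k + 1)/(2(k+1) + 1)] · 6/11 → 6/11 as k → ∞.
Writing y = (w − 6)², the series in y has radius 11/6, so |w − 6| < √(11/6) and R = √66/6.

R = √66/6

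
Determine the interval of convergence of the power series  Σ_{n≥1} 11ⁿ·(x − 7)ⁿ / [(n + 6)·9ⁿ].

Apply the ratio test: |a_{n+1}| / |a_n| = [(n + 6)/((n+1) + 6)] · 11/9, which tends to 11/9 as n → ∞.
Hence the series converges for |x − 7| < 1/(11/9) = 9/11, so the radius of convergence is 9/11.
Check x = 86/11: the terms are asymptotic to a nonzero constant times 1/n, so the series diverges by limit comparison with Σ 1/n.
Endpoint x = 68/11: an alternating series whose terms decrease to 0 in absolute value, so it converges by the Leibniz criterion.

[68/11, 86/11)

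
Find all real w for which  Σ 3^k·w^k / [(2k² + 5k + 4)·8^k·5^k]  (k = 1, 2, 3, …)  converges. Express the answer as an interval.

By the ratio test, |a_{k+1}/a_k| = [(2k² + 5k + 4)/(2(k+1)² + 5(k+1) + 4)] · 3/(8·5) → 3/40.
Thus R = 1/(3/40) = 40/3.
At w = 40/3: the series is dominated by a constant times Σ 1/k², which converges (p = 2 > 1).
Check w = -40/3: the terms are on the order of 1/k², so the series converges absolutely by comparison with the p-series (p = 2 > 1).

[-40/3, 40/3]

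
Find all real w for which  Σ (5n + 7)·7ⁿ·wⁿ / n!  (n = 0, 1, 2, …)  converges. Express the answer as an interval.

(−∞, ∞)

The ratio of consecutive coefficients is (5(n+1) + 7)/(5n + 7) · 7 · 1/(n+1) → 0.
Since the limit is 0 < 1 for every w, the series converges on all of ℝ and R = ∞.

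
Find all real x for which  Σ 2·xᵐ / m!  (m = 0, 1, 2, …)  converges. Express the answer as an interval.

By the ratio test, |a_{m+1}/a_m| = 2/2 · 1/(m+1) → 0.
The limit is 0, so the series converges for all x; R = ∞.

(−∞, ∞)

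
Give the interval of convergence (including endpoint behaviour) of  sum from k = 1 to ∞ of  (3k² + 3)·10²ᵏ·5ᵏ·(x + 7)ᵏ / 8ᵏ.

By the ratio test, |a_{k+1}/a_k| = [(3(k+1)² + 3)/(3k² + 3)] · 100·5/8 → 125/2.
Thus R = 1/(125/2) = 2/125.
Endpoint x = -873/125: the terms have absolute value of order k², which does not tend to 0, so the series diverges by the divergence test.
At x = -877/125: the terms have absolute value of order k², which does not tend to 0, so the series diverges by the divergence test.

(-877/125, -873/125)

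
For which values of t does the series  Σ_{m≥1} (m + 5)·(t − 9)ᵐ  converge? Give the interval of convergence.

(8, 10)

The ratio of consecutive coefficients is ((m+1) + 5)/(m + 5) → 1.
Convergence for |t − 9| < 1, so R = 1.
Check t = 10: the terms have absolute value of order m, which does not tend to 0, so the series diverges by the divergence test.
When t = 8, the terms do not tend to 0, so the series diverges.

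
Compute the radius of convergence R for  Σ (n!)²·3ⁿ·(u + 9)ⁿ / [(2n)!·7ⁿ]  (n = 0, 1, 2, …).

R = 28/3

By the ratio test, |a_{n+1}/a_n| = (n+1)²/[(2n+1)·(2n+2)] · 3/7 → 3/28.
Thus R = 1/(3/28) = 28/3.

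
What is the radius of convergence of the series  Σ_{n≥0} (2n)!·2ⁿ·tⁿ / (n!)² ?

Apply the ratio test: |a_{n+1}| / |a_n| = (2n+1)·(2n+2)/(n+1)² · 2, which tends to 8 as n → ∞.
The series converges when 8 · |t| < 1, giving R = 1/8.

R = 1/8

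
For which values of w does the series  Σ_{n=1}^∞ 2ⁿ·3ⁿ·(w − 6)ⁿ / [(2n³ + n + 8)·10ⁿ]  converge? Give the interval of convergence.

[13/3, 23/3]

By the ratio test, |a_{n+1}/a_n| = [(2n³ + n + 8)/(2(n+1)³ + (n+1) + 8)] · 2·3/10 → 3/5.
The series converges when 3/5 · |w − 6| < 1, giving R = 5/3.
Endpoint w = 23/3: the series is dominated by a constant times Σ 1/n³, which converges (p = 3 > 1).
At w = 13/3: absolute convergence follows by limit comparison with Σ 1/n³.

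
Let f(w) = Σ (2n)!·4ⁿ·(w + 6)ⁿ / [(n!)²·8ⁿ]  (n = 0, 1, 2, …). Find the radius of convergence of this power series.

The ratio of consecutive coefficients is (2n+1)·(2n+2)/(n+1)² · 4/8 → 2.
Hence the series converges for |w + 6| < 1/(2) = 1/2, so the radius of convergence is 1/2.

R = 1/2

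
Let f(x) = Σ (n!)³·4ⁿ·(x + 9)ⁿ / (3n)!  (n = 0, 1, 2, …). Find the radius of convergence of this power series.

Ratio test: |a_{n+1}/a_n| = (n+1)³/[(3n+1)·(3n+2)·(3n+3)] · 4 → 4/27 as n → ∞.
Convergence for |x + 9| · 4/27 < 1, i.e. |x + 9| < 27/4. So R = 27/4.

R = 27/4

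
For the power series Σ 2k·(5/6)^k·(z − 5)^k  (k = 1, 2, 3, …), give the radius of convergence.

By the ratio test, |a_{k+1}/a_k| = [2(k+1)/2k] · 5/6 → 5/6.
Hence the series converges for |z − 5| < 1/(5/6) = 6/5, so the radius of convergence is 6/5.

R = 6/5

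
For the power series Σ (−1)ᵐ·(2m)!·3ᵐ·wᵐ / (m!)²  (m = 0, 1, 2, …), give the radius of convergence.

By the ratio test, |a_{m+1}/a_m| = (2m+1)·(2m+2)/(m+1)² · 3 → 12.
Thus R = 1/(12) = 1/12.

R = 1/12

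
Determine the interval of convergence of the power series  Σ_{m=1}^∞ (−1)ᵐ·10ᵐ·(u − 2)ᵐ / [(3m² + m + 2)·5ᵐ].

[3/2, 5/2]

Apply the ratio test: |a_{m+1}| / |a_m| = [(3m² + m + 2)/(3(m+1)² + (m+1) + 2)] · 10/5, which tends to 2 as m → ∞.
Hence the series converges for |u − 2| < 1/(2) = 1/2, so the radius of convergence is 1/2.
Check u = 5/2: absolute convergence follows by limit comparison with Σ 1/m².
Check u = 3/2: the terms are on the order of 1/m², so the series converges absolutely by comparison with the p-series (p = 2 > 1).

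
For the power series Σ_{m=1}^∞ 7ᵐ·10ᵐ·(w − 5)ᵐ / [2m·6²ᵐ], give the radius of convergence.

R = 18/35

Apply the ratio test: |a_{m+1}| / |a_m| = [2m/2(m+1)] · 7·10/36, which tends to 35/18 as m → ∞.
Convergence for |w − 5| · 35/18 < 1, i.e. |w − 5| < 18/35. So R = 18/35.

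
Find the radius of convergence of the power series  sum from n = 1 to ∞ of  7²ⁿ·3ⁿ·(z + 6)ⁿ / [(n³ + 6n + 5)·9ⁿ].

R = 3/49

The ratio of consecutive coefficients is [(n³ + 6n + 5)/((n+1)³ + 6(n+1) + 5)] · 49·3/9 → 49/3.
Convergence for |z + 6| · 49/3 < 1, i.e. |z + 6| < 3/49. So R = 3/49.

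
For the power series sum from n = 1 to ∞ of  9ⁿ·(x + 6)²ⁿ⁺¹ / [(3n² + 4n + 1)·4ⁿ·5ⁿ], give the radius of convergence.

R = 2√5/3

Ratio test: |a_{n+1}/a_n| = [(3n² + 4n + 1)/(3(n+1)² + 4(n+1) + 1)] · 9/(4·5) → 9/20 as n → ∞.
Successive powers of (x + 6) differ by 2, so the series converges when |x + 6|² · 9/20 < 1, i.e. |x + 6| < √(20/9). So R = 2√5/3.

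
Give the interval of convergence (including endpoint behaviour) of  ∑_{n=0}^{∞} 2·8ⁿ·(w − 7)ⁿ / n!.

(−∞, ∞)

Apply the ratio test: |a_{n+1}| / |a_n| = 2/2 · 8 · 1/(n+1), which tends to 0 as n → ∞.
The limit is 0, so the series converges for all w; R = ∞.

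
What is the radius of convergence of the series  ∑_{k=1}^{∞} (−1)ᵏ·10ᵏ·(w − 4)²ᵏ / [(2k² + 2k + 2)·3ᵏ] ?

Ratio test: |a_{k+1}/a_k| = [(2k² + 2k + 2)/(2(k+1)² + 2(k+1) + 2)] · 10/3 → 10/3 as k → ∞.
Writing y = (w − 4)², the series in y has radius 3/10, so |w − 4| < √(3/10) and R = √30/10.

R = √30/10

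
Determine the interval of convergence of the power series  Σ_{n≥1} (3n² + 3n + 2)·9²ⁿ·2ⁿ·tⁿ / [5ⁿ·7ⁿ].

Ratio test: |a_{n+1}/a_n| = [(3(n+1)² + 3(n+1) + 2)/(3n² + 3n + 2)] · 81·2/(5·7) → 162/35 as n → ∞.
Hence the series converges for |t| < 1/(162/35) = 35/162, so the radius of convergence is 35/162.
When t = 35/162, the terms do not tend to 0, so the series diverges.
Endpoint t = -35/162: the terms do not tend to 0, so the series diverges.

(-35/162, 35/162)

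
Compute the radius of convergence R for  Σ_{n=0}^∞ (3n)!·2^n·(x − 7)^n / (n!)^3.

The ratio of consecutive coefficients is (3n+1)·(3n+2)·(3n+3)/(n+1)³ · 2 → 54.
Thus R = 1/(54) = 1/54.

R = 1/54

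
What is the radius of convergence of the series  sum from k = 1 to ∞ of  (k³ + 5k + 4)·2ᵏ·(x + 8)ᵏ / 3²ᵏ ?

R = 9/2

Ratio test: |a_{k+1}/a_k| = [((k+1)³ + 5(k+1) + 4)/(k³ + 5k + 4)] · 2/9 → 2/9 as k → ∞.
Thus R = 1/(2/9) = 9/2.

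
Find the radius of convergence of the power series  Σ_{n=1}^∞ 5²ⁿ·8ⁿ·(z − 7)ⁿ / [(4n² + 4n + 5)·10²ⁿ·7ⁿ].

Apply the ratio test: |a_{n+1}| / |a_n| = [(4n² + 4n + 5)/(4(n+1)² + 4(n+1) + 5)] · 25·8/(100·7), which tends to 2/7 as n → ∞.
Hence the series converges for |z − 7| < 1/(2/7) = 7/2, so the radius of convergence is 7/2.

R = 7/2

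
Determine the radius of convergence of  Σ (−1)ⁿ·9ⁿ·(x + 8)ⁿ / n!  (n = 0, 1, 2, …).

R = ∞

Apply the ratio test: |a_{n+1}| / |a_n| = 9 · 1/(n+1), which tends to 0 as n → ∞.
The ratio tends to 0 regardless of x, hence R = ∞.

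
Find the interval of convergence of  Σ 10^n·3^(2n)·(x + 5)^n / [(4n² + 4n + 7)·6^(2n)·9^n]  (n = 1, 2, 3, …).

[-43/5, -7/5]

Apply the ratio test: |a_{n+1}| / |a_n| = [(4n² + 4n + 7)/(4(n+1)² + 4(n+1) + 7)] · 10·9/(36·9), which tends to 5/18 as n → ∞.
Hence the series converges for |x + 5| < 1/(5/18) = 18/5, so the radius of convergence is 18/5.
When x = -7/5, the series is dominated by a constant times Σ 1/n², which converges (p = 2 > 1).
Check x = -43/5: absolute convergence follows by limit comparison with Σ 1/n².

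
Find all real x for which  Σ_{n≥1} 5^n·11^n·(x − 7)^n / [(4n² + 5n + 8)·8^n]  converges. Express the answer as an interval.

Ratio test: |a_{n+1}/a_n| = [(4n² + 5n + 8)/(4(n+1)² + 5(n+1) + 8)] · 5·11/8 → 55/8 as n → ∞.
The series converges when 55/8 · |x − 7| < 1, giving R = 8/55.
When x = 393/55, the terms are on the order of 1/n², so the series converges absolutely by comparison with the p-series (p = 2 > 1).
At x = 377/55: the series is dominated by a constant times Σ 1/n², which converges (p = 2 > 1).

[377/55, 393/55]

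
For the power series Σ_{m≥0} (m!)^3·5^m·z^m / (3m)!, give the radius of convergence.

R = 27/5

By the ratio test, |a_{m+1}/a_m| = (m+1)³/[(3m+1)·(3m+2)·(3m+3)] · 5 → 5/27.
Hence the series converges for |z| < 1/(5/27) = 27/5, so the radius of convergence is 27/5.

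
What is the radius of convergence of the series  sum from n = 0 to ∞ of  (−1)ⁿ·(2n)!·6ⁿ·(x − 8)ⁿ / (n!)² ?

Ratio test: |a_{n+1}/a_n| = (2n+1)·(2n+2)/(n+1)² · 6 → 24 as n → ∞.
Thus R = 1/(24) = 1/24.

R = 1/24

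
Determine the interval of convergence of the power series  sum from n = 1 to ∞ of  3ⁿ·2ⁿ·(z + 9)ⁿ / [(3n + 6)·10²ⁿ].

By the ratio test, |a_{n+1}/a_n| = [(3n + 6)/(3(n+1) + 6)] · 3·2/100 → 3/50.
Hence the series converges for |z + 9| < 1/(3/50) = 50/3, so the radius of convergence is 50/3.
At z = 23/3: the terms behave like c/n; limit comparison with the harmonic series gives divergence.
Endpoint z = -77/3: the terms alternate in sign and decrease monotonically to 0 in absolute value (size ~ c/n), so the alternating series test gives convergence.

[-77/3, 23/3)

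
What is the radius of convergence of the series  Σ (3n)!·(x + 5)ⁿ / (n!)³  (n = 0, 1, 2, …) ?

Ratio test: |a_{n+1}/a_n| = (3n+1)·(3n+2)·(3n+3)/(n+1)³ → 27 as n → ∞.
Thus R = 1/(27) = 1/27.

R = 1/27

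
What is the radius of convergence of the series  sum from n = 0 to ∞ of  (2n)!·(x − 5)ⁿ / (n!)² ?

R = 1/4

By the ratio test, |a_{n+1}/a_n| = (2n+1)·(2n+2)/(n+1)² → 4.
Hence the series converges for |x − 5| < 1/(4) = 1/4, so the radius of convergence is 1/4.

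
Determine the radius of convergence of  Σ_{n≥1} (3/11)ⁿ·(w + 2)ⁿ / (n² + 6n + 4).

Ratio test: |a_{n+1}/a_n| = [(n² + 6n + 4)/((n+1)² + 6(n+1) + 4)] · 3/11 → 3/11 as n → ∞.
The series converges when 3/11 · |w + 2| < 1, giving R = 11/3.

R = 11/3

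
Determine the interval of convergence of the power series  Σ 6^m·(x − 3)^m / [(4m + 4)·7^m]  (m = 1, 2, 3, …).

[11/6, 25/6)

The ratio of consecutive coefficients is [(4m + 4)/(4(m+1) + 4)] · 6/7 → 6/7.
Thus R = 1/(6/7) = 7/6.
Check x = 25/6: comparison with the harmonic series Σ 1/m shows the series diverges.
At x = 11/6: an alternating series whose terms decrease to 0 in absolute value, so it converges by the Leibniz criterion.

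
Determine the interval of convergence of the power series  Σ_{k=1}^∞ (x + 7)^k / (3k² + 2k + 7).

[-8, -6]

The ratio of consecutive coefficients is (3k² + 2k + 7)/(3(k+1)² + 2(k+1) + 7) → 1.
Hence R = 1.
Endpoint x = -6: the terms are on the order of 1/k², so the series converges absolutely by comparison with the p-series (p = 2 > 1).
Endpoint x = -8: the terms are on the order of 1/k², so the series converges absolutely by comparison with the p-series (p = 2 > 1).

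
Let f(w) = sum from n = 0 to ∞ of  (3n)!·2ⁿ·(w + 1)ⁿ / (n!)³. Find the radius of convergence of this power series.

R = 1/54

Ratio test: |a_{n+1}/a_n| = (3n+1)·(3n+2)·(3n+3)/(n+1)³ · 2 → 54 as n → ∞.
Thus R = 1/(54) = 1/54.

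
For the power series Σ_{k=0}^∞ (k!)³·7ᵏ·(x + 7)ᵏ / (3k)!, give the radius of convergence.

R = 27/7

By the ratio test, |a_{k+1}/a_k| = (k+1)³/[(3k+1)·(3k+2)·(3k+3)] · 7 → 7/27.
Thus R = 1/(7/27) = 27/7.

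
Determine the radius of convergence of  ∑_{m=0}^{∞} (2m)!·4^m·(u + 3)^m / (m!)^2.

R = 1/16

By the ratio test, |a_{m+1}/a_m| = (2m+1)·(2m+2)/(m+1)² · 4 → 16.
The series converges when 16 · |u + 3| < 1, giving R = 1/16.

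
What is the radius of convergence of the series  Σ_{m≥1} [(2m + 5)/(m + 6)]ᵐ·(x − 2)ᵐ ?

R = 1/2

Applying the root test, |a_m|^(1/m) = (2m + 5)/(m + 6) → 2.
Convergence for |x − 2| · 2 < 1, i.e. |x − 2| < 1/2. So R = 1/2.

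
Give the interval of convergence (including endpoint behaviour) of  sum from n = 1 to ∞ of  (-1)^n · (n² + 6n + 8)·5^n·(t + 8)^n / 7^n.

(-47/5, -33/5)

Apply the ratio test: |a_{n+1}| / |a_n| = [((n+1)² + 6(n+1) + 8)/(n² + 6n + 8)] · 5/7, which tends to 5/7 as n → ∞.
Convergence for |t + 8| · 5/7 < 1, i.e. |t + 8| < 7/5. So R = 7/5.
At t = -33/5: the n-th term does not approach 0; divergence by the term test.
At t = -47/5: the terms have absolute value of order n², which does not tend to 0, so the series diverges by the divergence test.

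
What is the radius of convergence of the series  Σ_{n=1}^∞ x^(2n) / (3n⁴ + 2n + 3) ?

Ratio test: |a_{n+1}/a_n| = (3n⁴ + 2n + 3)/(3(n+1)⁴ + 2(n+1) + 3) → 1 as n → ∞.
Successive powers of x differ by 2, so the series converges when |x|² · 1 < 1, i.e. |x| < √(1) = 1. So R = 1.

R = 1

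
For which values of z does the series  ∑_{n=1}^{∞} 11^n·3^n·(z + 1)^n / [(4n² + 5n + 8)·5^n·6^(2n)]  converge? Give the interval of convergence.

[-71/11, 49/11]

Apply the ratio test: |a_{n+1}| / |a_n| = [(4n² + 5n + 8)/(4(n+1)² + 5(n+1) + 8)] · 11·3/(5·36), which tends to 11/60 as n → ∞.
Hence the series converges for |z + 1| < 1/(11/60) = 60/11, so the radius of convergence is 60/11.
Endpoint z = 49/11: the series is dominated by a constant times Σ 1/n², which converges (p = 2 > 1).
Check z = -71/11: the series is dominated by a constant times Σ 1/n², which converges (p = 2 > 1).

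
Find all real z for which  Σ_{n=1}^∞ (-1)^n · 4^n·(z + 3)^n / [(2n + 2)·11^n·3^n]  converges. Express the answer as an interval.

(-45/4, 21/4]

Apply the ratio test: |a_{n+1}| / |a_n| = [(2n + 2)/(2(n+1) + 2)] · 4/(11·3), which tends to 4/33 as n → ∞.
Thus R = 1/(4/33) = 33/4.
Endpoint z = 21/4: convergence follows from the alternating series test (terms decrease monotonically to 0).
Check z = -45/4: comparison with the harmonic series Σ 1/n shows the series diverges.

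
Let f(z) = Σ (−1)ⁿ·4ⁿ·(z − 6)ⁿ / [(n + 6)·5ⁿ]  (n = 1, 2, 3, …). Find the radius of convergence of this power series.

The ratio of consecutive coefficients is [(n + 6)/((n+1) + 6)] · 4/5 → 4/5.
The series converges when 4/5 · |z − 6| < 1, giving R = 5/4.

R = 5/4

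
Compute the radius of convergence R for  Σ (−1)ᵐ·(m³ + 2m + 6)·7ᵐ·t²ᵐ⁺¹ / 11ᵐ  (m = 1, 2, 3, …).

Apply the ratio test: |a_{m+1}| / |a_m| = [((m+1)³ + 2(m+1) + 6)/(m³ + 2m + 6)] · 7/11, which tends to 7/11 as m → ∞.
Successive powers of t differ by 2, so the series converges when |t|² · 7/11 < 1, i.e. |t| < √(11/7). So R = √77/7.

R = √77/7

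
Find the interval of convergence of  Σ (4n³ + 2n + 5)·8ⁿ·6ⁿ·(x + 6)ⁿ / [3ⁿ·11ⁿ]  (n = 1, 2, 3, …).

(-107/16, -85/16)

By the ratio test, |a_{n+1}/a_n| = [(4(n+1)³ + 2(n+1) + 5)/(4n³ + 2n + 5)] · 8·6/(3·11) → 16/11.
Thus R = 1/(16/11) = 11/16.
Endpoint x = -85/16: the terms do not tend to 0, so the series diverges.
Endpoint x = -107/16: the terms do not tend to 0, so the series diverges.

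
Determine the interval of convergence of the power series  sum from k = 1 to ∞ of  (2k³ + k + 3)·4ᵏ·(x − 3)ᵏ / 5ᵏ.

Ratio test: |a_{k+1}/a_k| = [(2(k+1)³ + (k+1) + 3)/(2k³ + k + 3)] · 4/5 → 4/5 as k → ∞.
Hence the series converges for |x − 3| < 1/(4/5) = 5/4, so the radius of convergence is 5/4.
Endpoint x = 17/4: the k-th term does not approach 0; divergence by the term test.
When x = 7/4, the terms do not tend to 0, so the series diverges.

(7/4, 17/4)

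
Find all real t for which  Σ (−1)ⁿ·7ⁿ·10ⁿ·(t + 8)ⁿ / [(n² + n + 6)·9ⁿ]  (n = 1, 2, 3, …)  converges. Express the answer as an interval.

[-569/70, -551/70]

Apply the ratio test: |a_{n+1}| / |a_n| = [(n² + n + 6)/((n+1)² + (n+1) + 6)] · 7·10/9, which tends to 70/9 as n → ∞.
Hence the series converges for |t + 8| < 1/(70/9) = 9/70, so the radius of convergence is 9/70.
When t = -551/70, the terms are on the order of 1/n², so the series converges absolutely by comparison with the p-series (p = 2 > 1).
At t = -569/70: absolute convergence follows by limit comparison with Σ 1/n².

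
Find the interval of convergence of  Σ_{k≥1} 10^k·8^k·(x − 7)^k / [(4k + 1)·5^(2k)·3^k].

[97/16, 127/16)

By the ratio test, |a_{k+1}/a_k| = [(4k + 1)/(4(k+1) + 1)] · 10·8/(25·3) → 16/15.
Convergence for |x − 7| · 16/15 < 1, i.e. |x − 7| < 15/16. So R = 15/16.
When x = 127/16, the terms are asymptotic to a nonzero constant times 1/k, so the series diverges by limit comparison with Σ 1/k.
When x = 97/16, convergence follows from the alternating series test (terms decrease monotonically to 0).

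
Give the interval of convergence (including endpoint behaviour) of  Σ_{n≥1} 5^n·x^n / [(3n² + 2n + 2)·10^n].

[-2, 2]

The ratio of consecutive coefficients is [(3n² + 2n + 2)/(3(n+1)² + 2(n+1) + 2)] · 5/10 → 1/2.
The series converges when 1/2 · |x| < 1, giving R = 2.
At x = 2: the series is dominated by a constant times Σ 1/n², which converges (p = 2 > 1).
When x = -2, the terms are on the order of 1/n², so the series converges absolutely by comparison with the p-series (p = 2 > 1).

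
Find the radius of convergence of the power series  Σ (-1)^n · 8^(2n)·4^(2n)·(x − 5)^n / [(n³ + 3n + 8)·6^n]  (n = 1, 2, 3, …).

R = 3/512

Apply the ratio test: |a_{n+1}| / |a_n| = [(n³ + 3n + 8)/((n+1)³ + 3(n+1) + 8)] · 64·16/6, which tends to 512/3 as n → ∞.
The series converges when 512/3 · |x − 5| < 1, giving R = 3/512.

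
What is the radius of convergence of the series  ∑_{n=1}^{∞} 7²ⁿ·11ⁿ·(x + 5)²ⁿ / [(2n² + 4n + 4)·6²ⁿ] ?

Apply the ratio test: |a_{n+1}| / |a_n| = [(2n² + 4n + 4)/(2(n+1)² + 4(n+1) + 4)] · 49·11/36, which tends to 539/36 as n → ∞.
Since the exponent of (x + 5) increases by 2 each term, convergence requires |x + 5|² < 36/539, hence R = 6√11/77.

R = 6√11/77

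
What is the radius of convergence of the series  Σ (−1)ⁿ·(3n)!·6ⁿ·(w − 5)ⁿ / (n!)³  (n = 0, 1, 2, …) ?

R = 1/162

By the ratio test, |a_{n+1}/a_n| = (3n+1)·(3n+2)·(3n+3)/(n+1)³ · 6 → 162.
Thus R = 1/(162) = 1/162.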